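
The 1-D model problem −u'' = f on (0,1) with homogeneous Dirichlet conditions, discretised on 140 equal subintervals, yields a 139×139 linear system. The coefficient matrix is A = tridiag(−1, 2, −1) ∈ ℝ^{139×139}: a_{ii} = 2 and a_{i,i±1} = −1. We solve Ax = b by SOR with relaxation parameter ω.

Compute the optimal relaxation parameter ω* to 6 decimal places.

ρ_J = max_k |cos(kπ/140)| = cos(π/140) = 0.999748
√(1 − cos²(π/140)) = sin(π/140) ≈ 0.0224381.
So ω* = 2/1.0224381 = 1.956109 (Young).
and ρ(B_{ω*}) = 1.956109 − 1 = 0.956109.

ω* = 1.956109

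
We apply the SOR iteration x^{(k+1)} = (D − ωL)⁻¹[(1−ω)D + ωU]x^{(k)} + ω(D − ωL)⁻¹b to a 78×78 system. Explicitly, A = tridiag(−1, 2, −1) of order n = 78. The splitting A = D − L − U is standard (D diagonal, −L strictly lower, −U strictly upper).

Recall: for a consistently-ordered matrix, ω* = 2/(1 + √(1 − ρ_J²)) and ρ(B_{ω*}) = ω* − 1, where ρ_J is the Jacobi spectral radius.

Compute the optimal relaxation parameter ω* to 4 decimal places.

ω* = 1.9235

n=78: λ(B_J) = 1 − λ(A)/2 = cos(kπ/79); k=1 gives ρ_J = 0.9992.
root = sin(π/79) = 0.03976  (since 1−cos² = sin²).
Then 2/(1+√(1−ρ_J²)) = 2/(1+0.03976); ω* = 2/1.03976 = 1.9235.
ρ_SOR = ω* − 1 = 1.9235 − 1 = 0.9235.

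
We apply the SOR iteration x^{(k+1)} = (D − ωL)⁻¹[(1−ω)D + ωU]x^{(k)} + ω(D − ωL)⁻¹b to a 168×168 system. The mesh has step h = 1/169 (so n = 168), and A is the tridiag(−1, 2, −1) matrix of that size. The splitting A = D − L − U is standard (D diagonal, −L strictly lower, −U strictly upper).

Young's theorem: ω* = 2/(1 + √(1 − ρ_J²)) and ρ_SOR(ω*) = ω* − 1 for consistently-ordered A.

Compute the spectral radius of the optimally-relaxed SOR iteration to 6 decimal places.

ρ_SOR = 0.963502

ρ_J = max_k |cos(kπ/169)| = cos(π/169) = 0.999827
√(1−ρ_J²) = |sin(π/169)| = 0.0185882
ω* = 2 / (1 + 0.0185882) = 2 / 1.0185882 ≈ 1.963502.
ρ_SOR = ω* − 1 = 1.963502 − 1 = 0.963502.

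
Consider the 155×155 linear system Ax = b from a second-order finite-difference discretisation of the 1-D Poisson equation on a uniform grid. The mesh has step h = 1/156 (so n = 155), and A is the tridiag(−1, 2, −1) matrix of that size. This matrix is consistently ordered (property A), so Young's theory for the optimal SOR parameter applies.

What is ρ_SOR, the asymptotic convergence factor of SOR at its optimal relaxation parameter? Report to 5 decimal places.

spectrum of D⁻¹(L+U) = {cos(kπ/156) : 1≤k≤155}; ρ_J = cos(π/156) = 0.99980.
1 − cos²(π/156) = sin²(π/156) ⇒ √(1−ρ_J²) = sin(π/156) = 0.020137.
ω* = 2/(1+0.020137) = 1.96052
ρ_SOR = ω* − 1 = 1.96052 − 1 = 0.96052.

ρ_SOR = 0.96052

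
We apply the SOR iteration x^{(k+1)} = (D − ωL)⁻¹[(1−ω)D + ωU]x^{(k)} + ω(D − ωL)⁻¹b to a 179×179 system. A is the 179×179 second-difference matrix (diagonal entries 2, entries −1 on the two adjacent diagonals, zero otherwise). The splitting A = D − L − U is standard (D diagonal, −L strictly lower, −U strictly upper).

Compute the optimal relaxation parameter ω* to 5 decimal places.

B_J for the 179×179 system has eigenvalues cos(kπ/180); ρ_J = cos(π/180) = 0.99985.
√(1 − cos²(π/180)) = sin(π/180) ≈ 0.017452.
Then 2/(1+√(1−ρ_J²)) = 2/(1+0.017452); ω* = 2/1.017452 = 1.96569.
ρ_SOR = ω* − 1 ≈ 0.96569.

ω* = 1.96569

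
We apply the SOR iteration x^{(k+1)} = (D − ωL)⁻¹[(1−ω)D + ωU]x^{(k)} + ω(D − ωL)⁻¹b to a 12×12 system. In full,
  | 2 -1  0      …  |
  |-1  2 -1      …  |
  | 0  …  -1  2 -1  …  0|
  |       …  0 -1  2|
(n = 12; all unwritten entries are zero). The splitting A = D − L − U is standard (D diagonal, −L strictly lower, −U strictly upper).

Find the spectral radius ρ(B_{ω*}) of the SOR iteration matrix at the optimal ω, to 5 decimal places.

[ρ_J] n=12: ρ(B_J) = cos(π/(n+1)) = cos(π/13) = 0.97094.
root = sin(π/13) = 0.239316  (since 1−cos² = sin²).
ω* = 2 / (1 + 0.239316) = 2 / 1.239316 ≈ 1.61379.
Hence ρ(B_{ω*}) = 1.61379 − 1 = 0.61379.

ρ_SOR = 0.61379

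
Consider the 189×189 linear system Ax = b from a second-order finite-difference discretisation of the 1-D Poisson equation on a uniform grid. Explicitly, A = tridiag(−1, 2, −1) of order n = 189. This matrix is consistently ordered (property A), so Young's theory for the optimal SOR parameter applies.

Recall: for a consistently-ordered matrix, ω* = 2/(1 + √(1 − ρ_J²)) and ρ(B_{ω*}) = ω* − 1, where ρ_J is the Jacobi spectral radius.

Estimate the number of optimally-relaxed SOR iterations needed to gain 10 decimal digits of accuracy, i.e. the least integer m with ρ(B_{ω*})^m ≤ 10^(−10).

m = 697

ρ_J = max_k |cos(kπ/190)| = cos(π/190) = 0.9998633
√(1−ρ_J²) = |sin(π/190)| = 0.0165339
ω* = 2/(1+0.0165339) = 1.9674700
ρ(B_{ω*}) = ω*−1 = 0.9674700
m ≥ 10·ln10 / (−ln 0.9674700) = 696.259; smallest integer m = 697.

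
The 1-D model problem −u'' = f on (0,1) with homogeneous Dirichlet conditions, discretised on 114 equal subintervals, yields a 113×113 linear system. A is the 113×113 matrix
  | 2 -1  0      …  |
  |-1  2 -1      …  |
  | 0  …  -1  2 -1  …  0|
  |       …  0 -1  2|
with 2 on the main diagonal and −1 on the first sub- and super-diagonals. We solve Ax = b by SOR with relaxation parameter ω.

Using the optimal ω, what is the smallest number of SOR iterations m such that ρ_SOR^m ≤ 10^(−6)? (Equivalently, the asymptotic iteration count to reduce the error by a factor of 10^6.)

n=113: λ(B_J) = 1 − λ(A)/2 = cos(kπ/114); k=1 gives ρ_J = 0.9996203.
root = sin(π/114) = 0.0275543  (since 1−cos² = sin²).
[ω*] 2 ÷ (1 + 0.0275543) = 2 ÷ 1.0275543 = 1.9463692.
[ρ_SOR] ω* − 1 = 0.9463692.
Need (0.9463692)^m ≤ 10^(−6): m ≥ 6·ln10/|ln 0.9463692| = 13.8155/0.0551225 = 250.633 ⇒ m = 251.

m = 251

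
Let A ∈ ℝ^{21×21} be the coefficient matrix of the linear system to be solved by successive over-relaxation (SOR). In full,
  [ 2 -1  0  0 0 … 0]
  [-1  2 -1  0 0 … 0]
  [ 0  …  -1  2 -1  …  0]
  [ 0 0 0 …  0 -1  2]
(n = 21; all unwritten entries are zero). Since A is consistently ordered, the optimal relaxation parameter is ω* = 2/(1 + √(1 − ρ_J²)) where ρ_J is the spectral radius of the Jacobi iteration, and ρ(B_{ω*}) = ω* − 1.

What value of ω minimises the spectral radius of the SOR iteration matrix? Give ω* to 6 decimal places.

ω* = 1.750831

ρ_J = max_k |cos(kπ/22)| = cos(π/22) = 0.989821
√(1−ρ_J²) = |sin(π/22)| = 0.1423148
Young: ω* = 2/(1+√(1−ρ_J²)) = 2/(1+0.1423148) = 2/1.1423148 = 1.750831.
ρ_SOR = ω* − 1 ≈ 0.750831.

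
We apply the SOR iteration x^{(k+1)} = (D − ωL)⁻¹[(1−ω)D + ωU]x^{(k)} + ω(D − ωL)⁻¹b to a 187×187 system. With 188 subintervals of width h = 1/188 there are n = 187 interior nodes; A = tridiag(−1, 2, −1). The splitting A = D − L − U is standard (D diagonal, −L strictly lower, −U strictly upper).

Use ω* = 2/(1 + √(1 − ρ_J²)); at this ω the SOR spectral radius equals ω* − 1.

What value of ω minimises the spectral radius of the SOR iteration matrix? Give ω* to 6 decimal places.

ω* = 1.967130

With n=187, ρ(Jacobi) = cos(π/188) = 0.999860.
root = sin(π/188) = 0.0167098  (since 1−cos² = sin²).
[ω*] 2 ÷ (1 + 0.0167098) = 2 ÷ 1.0167098 = 1.967130.
[ρ_SOR] ω* − 1 = 0.967130.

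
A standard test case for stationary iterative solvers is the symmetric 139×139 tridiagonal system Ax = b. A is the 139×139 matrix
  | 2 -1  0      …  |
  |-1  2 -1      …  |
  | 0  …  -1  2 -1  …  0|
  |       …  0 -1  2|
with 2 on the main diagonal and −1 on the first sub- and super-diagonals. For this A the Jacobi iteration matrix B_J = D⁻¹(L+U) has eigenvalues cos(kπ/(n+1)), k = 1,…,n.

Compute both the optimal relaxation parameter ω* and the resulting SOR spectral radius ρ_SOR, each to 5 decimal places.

[ρ_J] n=139: ρ(B_J) = cos(π/(n+1)) = cos(π/140) = 0.99975.
√(1−ρ_J²) simplifies to sin(π/140) = 0.022438.
ω* = 2/(1+0.022438) = 1.95611
At ω = 1.95611 every |λ(B_ω)| = ω−1, so ρ_SOR = 0.95611.

ω* = 1.95611, ρ_SOR = 0.95611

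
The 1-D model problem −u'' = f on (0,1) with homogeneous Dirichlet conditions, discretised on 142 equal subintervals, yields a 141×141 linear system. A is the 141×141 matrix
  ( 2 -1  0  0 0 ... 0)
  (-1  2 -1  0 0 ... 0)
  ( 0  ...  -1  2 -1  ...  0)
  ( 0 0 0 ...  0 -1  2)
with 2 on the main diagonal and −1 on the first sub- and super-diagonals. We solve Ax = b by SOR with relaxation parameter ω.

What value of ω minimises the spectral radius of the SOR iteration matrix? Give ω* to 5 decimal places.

½·tridiag(1,0,1) at n=141: λ_k = cos(kπ/142); max |λ| at k=1 ⇒ ρ_J = cos(π/142) ≈ 0.99976.
√(1−ρ_J²) = |sin(π/142)| = 0.022122
ω* = 2 / (1 + 0.022122) = 2 / 1.022122 ≈ 1.95671.
ρ_SOR = ω* − 1 ≈ 0.95671.

ω* = 1.95671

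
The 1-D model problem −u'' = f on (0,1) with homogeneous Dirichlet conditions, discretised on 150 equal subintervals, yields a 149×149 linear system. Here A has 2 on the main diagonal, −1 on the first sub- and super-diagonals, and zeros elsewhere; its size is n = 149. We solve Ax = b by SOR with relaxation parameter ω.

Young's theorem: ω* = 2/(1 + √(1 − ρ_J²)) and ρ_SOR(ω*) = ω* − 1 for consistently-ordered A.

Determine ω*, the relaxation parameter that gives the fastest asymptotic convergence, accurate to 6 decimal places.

With n=149, ρ(Jacobi) = cos(π/150) = 0.999781.
1 − cos²(π/150) = sin²(π/150) ⇒ √(1−ρ_J²) = sin(π/150) = 0.0209424.
ω* = 2/(1 + 0.0209424) = 2/1.0209424 = 1.958974.
At ω = 1.958974 every |λ(B_ω)| = ω−1, so ρ_SOR = 0.958974.

ω* = 1.958974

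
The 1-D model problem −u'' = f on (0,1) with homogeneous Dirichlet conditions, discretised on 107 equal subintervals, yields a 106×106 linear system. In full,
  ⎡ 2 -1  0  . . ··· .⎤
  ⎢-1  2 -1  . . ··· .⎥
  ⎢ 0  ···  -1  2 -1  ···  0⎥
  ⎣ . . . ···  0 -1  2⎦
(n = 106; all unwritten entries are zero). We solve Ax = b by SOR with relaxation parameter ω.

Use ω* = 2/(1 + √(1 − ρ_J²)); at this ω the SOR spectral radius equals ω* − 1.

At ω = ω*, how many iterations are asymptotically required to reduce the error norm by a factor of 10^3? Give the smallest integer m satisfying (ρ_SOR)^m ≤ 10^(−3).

n=106: λ(B_J) = 1 − λ(A)/2 = cos(kπ/107); k=1 gives ρ_J = 0.9995690.
√(1−ρ_J²) = |sin(π/107)| = 0.0293565
ω* = 2 / (1 + 0.0293565) = 2 / 1.0293565 ≈ 1.9429615.
ρ_SOR = ω* − 1 ≈ 0.9429615.
m ≥ 3·ln10 / (−ln 0.9429615) = 117.619; smallest integer m = 118.

m = 118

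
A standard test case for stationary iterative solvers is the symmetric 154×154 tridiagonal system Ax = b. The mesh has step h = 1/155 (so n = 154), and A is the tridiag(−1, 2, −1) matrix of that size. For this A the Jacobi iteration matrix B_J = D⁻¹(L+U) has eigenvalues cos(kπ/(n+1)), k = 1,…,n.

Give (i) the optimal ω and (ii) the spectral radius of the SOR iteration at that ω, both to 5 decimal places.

[ρ_J] n=154: ρ(B_J) = cos(π/(n+1)) = cos(π/155) = 0.99979.
1 − cos²(π/155) = sin²(π/155) ⇒ √(1−ρ_J²) = sin(π/155) = 0.020267.
ω* = 2 / (1 + 0.020267) = 2 / 1.020267 ≈ 1.96027.
[ρ_SOR] ω* − 1 = 0.96027.

ω* = 1.96027, ρ_SOR = 0.96027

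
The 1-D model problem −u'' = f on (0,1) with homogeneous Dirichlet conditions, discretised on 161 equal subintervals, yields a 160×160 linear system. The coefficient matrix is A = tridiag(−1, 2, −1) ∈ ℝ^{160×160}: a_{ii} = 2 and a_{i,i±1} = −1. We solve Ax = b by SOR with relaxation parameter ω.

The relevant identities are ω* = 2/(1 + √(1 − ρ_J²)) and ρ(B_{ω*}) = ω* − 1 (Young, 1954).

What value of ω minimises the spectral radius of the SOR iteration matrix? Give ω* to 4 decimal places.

n=160: λ(B_J) = 1 − λ(A)/2 = cos(kπ/161); k=1 gives ρ_J = 0.9998.
1 − cos²(π/161) = sin²(π/161) ⇒ √(1−ρ_J²) = sin(π/161) = 0.01951.
ω* = 2 / (1 + 0.01951) = 2 / 1.01951 ≈ 1.9617.
ρ(B_{ω*}) = ω*−1 = 0.9617

ω* = 1.9617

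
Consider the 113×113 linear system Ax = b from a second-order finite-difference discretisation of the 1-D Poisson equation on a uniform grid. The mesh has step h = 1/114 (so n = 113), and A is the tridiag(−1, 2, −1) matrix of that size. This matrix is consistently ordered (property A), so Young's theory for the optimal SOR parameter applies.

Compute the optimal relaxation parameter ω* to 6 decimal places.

With n=113, ρ(Jacobi) = cos(π/114) = 0.999620.
√(1−ρ_J²) simplifies to sin(π/114) = 0.0275543.
ω* = 2/(1+0.0275543) = 1.946369
ρ_SOR = ω* − 1 ≈ 0.946369.

ω* = 1.946369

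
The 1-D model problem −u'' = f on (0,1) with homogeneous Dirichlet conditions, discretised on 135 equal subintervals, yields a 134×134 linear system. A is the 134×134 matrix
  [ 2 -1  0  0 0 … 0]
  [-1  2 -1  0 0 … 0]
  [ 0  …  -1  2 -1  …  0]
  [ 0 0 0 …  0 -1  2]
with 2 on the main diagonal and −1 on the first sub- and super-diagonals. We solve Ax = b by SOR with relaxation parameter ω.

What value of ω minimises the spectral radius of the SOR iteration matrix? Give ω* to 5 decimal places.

ω* = 1.95452

With n=134, ρ(Jacobi) = cos(π/135) = 0.99973.
√(1−ρ_J²) = |sin(π/135)| = 0.023269
Young: ω* = 2/(1+√(1−ρ_J²)) = 2/(1+0.023269) = 2/1.023269 = 1.95452.
Hence ρ(B_{ω*}) = 1.95452 − 1 = 0.95452.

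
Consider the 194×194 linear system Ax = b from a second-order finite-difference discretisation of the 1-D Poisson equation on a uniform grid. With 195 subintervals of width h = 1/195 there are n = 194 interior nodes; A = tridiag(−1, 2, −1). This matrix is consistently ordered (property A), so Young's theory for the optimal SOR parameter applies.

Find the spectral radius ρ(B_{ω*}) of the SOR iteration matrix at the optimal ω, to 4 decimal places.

With n=194, ρ(Jacobi) = cos(π/195) = 0.9999.
1 − cos²(π/195) = sin²(π/195) ⇒ √(1−ρ_J²) = sin(π/195) = 0.01611.
So ω* = 2/1.01611 = 1.9683 (Young).
At ω = 1.9683 every |λ(B_ω)| = ω−1, so ρ_SOR = 0.9683.

ρ_SOR = 0.9683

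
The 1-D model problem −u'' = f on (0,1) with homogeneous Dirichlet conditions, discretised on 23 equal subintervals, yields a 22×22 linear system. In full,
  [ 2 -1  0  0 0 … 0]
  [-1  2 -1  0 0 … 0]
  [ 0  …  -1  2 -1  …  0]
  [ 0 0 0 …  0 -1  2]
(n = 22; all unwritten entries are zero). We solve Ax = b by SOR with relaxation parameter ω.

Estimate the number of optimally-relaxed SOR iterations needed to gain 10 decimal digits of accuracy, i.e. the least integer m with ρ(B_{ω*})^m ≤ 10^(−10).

m = 85

ρ_J = max_k |cos(kπ/23)| = cos(π/23) = 0.9906859
√(1−ρ_J²) simplifies to sin(π/23) = 0.1361666.
[ω*] 2 ÷ (1 + 0.1361666) = 2 ÷ 1.1361666 = 1.7603052.
ρ_SOR = ω* − 1 ≈ 0.7603052.
m ≥ 10·ln10 / (−ln 0.7603052) = 84.025; smallest integer m = 85.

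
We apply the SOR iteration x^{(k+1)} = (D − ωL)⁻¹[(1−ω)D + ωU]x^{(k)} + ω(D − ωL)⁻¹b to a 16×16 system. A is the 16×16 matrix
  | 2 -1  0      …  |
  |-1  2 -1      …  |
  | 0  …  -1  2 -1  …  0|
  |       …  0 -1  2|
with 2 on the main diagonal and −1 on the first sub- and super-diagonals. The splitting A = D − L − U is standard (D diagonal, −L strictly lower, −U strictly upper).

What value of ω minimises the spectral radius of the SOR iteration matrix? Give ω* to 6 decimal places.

ω* = 1.689547

spectrum of D⁻¹(L+U) = {cos(kπ/17) : 1≤k≤16}; ρ_J = cos(π/17) = 0.982973.
root = sin(π/17) = 0.1837495  (since 1−cos² = sin²).
Young: ω* = 2/(1+√(1−ρ_J²)) = 2/(1+0.1837495) = 2/1.1837495 = 1.689547.
ρ_SOR = ω* − 1 ≈ 0.689547.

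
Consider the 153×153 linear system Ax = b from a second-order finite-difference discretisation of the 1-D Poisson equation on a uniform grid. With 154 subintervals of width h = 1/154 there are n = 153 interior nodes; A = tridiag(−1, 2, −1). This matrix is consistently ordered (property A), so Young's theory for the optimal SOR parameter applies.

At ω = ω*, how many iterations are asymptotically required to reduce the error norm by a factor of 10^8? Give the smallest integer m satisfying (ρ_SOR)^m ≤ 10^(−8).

m = 452

ρ_J = max_k |cos(kπ/154)| = cos(π/154) = 0.9997919
√(1 − cos²(π/154)) = sin(π/154) ≈ 0.0203985.
ω* = 2 / (1 + 0.0203985) = 2 / 1.0203985 ≈ 1.9600186.
ρ_SOR = ω* − 1 = 1.9600186 − 1 = 0.9600186.
Need (0.9600186)^m ≤ 10^(−8): m ≥ 8·ln10/|ln 0.9600186| = 18.4207/0.0408026 = 451.459 ⇒ m = 452.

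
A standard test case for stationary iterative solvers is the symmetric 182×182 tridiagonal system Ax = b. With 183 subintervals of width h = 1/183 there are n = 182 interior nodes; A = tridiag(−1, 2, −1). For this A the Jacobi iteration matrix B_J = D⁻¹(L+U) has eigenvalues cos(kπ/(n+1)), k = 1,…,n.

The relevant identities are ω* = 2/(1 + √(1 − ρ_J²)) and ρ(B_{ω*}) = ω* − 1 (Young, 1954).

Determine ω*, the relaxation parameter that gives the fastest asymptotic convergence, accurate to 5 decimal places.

[ρ_J] n=182: ρ(B_J) = cos(π/(n+1)) = cos(π/183) = 0.99985.
root = sin(π/183) = 0.017166  (since 1−cos² = sin²).
ω* = 2 / (1 + 0.017166) = 2 / 1.017166 ≈ 1.96625.
and ρ(B_{ω*}) = 1.96625 − 1 = 0.96625.

ω* = 1.96625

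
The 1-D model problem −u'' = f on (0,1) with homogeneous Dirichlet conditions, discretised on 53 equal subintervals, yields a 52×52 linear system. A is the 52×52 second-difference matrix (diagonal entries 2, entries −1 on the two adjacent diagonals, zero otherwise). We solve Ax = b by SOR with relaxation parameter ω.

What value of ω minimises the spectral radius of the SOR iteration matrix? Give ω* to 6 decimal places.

ω* = 1.888145

n=52: λ(B_J) = 1 − λ(A)/2 = cos(kπ/53); k=1 gives ρ_J = 0.998244.
√(1−ρ_J²) simplifies to sin(π/53) = 0.0592406.
ω* = 2/(1+0.0592406) = 1.888145
ρ_SOR = ω* − 1 ≈ 0.888145.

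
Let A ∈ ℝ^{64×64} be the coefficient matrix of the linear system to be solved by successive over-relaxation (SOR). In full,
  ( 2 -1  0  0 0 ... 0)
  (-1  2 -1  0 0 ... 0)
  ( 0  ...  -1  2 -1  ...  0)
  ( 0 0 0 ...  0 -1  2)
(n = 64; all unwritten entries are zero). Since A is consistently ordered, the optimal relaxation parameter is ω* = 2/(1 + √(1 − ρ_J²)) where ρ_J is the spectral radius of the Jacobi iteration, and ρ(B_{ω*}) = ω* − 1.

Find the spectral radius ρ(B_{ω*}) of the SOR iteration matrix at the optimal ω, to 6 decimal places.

spectrum of D⁻¹(L+U) = {cos(kπ/65) : 1≤k≤64}; ρ_J = cos(π/65) = 0.998832.
√(1 − cos²(π/65)) = sin(π/65) ≈ 0.0483134.
So ω* = 2/1.0483134 = 1.907826 (Young).
and ρ(B_{ω*}) = 1.907826 − 1 = 0.907826.

ρ_SOR = 0.907826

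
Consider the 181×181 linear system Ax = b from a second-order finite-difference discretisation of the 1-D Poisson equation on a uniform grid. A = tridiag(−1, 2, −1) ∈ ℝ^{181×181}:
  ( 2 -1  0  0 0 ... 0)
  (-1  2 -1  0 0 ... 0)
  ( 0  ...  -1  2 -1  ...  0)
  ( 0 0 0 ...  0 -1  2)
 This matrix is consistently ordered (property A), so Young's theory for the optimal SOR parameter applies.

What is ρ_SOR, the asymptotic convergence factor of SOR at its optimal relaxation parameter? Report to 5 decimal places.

½·tridiag(1,0,1) at n=181: λ_k = cos(kπ/182); max |λ| at k=1 ⇒ ρ_J = cos(π/182) ≈ 0.99985.
root = sin(π/182) = 0.017261  (since 1−cos² = sin²).
So ω* = 2/1.017261 = 1.96606 (Young).
and ρ(B_{ω*}) = 1.96606 − 1 = 0.96606.

ρ_SOR = 0.96606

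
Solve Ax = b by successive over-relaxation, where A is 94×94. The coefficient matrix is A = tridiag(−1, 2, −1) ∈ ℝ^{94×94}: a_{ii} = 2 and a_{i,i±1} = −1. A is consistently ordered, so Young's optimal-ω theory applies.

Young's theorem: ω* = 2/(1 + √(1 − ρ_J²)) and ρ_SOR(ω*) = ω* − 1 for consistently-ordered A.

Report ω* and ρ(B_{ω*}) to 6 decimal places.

n=94: λ(B_J) = 1 − λ(A)/2 = cos(kπ/95); k=1 gives ρ_J = 0.999453.
root = sin(π/95) = 0.0330634  (since 1−cos² = sin²).
[ω*] 2 ÷ (1 + 0.0330634) = 2 ÷ 1.0330634 = 1.935990.
ρ(B_{ω*}) = ω*−1 = 0.935990

ω* = 1.935990, ρ_SOR = 0.935990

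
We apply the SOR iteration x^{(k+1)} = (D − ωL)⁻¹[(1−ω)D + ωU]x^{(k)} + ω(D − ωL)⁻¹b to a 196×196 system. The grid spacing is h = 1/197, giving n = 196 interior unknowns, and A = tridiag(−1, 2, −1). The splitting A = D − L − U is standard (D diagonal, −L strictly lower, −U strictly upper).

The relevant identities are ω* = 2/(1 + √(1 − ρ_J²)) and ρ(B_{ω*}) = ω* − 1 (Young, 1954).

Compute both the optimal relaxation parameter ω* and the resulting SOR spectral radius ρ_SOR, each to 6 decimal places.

ω* = 1.968608, ρ_SOR = 0.968608

With n=196, ρ(Jacobi) = cos(π/197) = 0.999873.
√(1−ρ_J²) = |sin(π/197)| = 0.0159465
[ω*] 2 ÷ (1 + 0.0159465) = 2 ÷ 1.0159465 = 1.968608.
Hence ρ(B_{ω*}) = 1.968608 − 1 = 0.968608.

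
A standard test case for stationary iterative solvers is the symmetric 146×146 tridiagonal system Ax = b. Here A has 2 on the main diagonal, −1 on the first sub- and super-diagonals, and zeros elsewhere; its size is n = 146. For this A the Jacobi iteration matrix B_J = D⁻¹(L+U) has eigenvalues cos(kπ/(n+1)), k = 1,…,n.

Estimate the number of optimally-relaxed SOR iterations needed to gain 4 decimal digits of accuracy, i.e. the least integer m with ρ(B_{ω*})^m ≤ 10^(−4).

[ρ_J] n=146: ρ(B_J) = cos(π/(n+1)) = cos(π/147) = 0.9997716.
1 − cos²(π/147) = sin²(π/147) ⇒ √(1−ρ_J²) = sin(π/147) = 0.0213698.
Then 2/(1+√(1−ρ_J²)) = 2/(1+0.0213698); ω* = 2/1.0213698 = 1.9581546.
ρ(B_{ω*}) = ω*−1 = 0.9581546
ρ_SOR^m ≤ 10^(−4) ⇔ m ≥ 4·ln10/(−ln 0.9581546) = 9.21034/0.0427461 = 215.466; m = ⌈215.466⌉ = 216.

m = 216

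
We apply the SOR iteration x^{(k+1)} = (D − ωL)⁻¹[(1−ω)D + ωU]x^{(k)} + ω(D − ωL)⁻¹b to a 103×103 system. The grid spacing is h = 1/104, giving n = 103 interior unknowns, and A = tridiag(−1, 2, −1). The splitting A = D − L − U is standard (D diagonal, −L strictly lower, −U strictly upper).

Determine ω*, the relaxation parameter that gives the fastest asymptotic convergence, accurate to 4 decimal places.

ω* = 1.9414

½·tridiag(1,0,1) at n=103: λ_k = cos(kπ/104); max |λ| at k=1 ⇒ ρ_J = cos(π/104) ≈ 0.9995.
root = sin(π/104) = 0.03020  (since 1−cos² = sin²).
So ω* = 2/1.03020 = 1.9414 (Young).
[ρ_SOR] ω* − 1 = 0.9414.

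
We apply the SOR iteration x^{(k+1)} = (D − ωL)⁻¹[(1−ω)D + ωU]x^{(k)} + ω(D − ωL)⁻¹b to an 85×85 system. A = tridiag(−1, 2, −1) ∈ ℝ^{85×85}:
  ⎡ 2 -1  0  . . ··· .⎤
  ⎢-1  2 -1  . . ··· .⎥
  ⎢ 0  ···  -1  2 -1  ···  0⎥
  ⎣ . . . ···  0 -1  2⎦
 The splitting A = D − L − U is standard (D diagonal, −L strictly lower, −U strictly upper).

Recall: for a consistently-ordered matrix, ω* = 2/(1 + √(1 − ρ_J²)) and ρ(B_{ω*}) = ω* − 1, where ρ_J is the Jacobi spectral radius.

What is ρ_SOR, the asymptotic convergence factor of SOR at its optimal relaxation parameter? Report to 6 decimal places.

[ρ_J] n=85: ρ(B_J) = cos(π/(n+1)) = cos(π/86) = 0.999333.
√(1 − cos²(π/86)) = sin(π/86) ≈ 0.0365220.
Young: ω* = 2/(1+√(1−ρ_J²)) = 2/(1+0.0365220) = 2/1.0365220 = 1.929530.
ρ_SOR = ω* − 1 = 1.929530 − 1 = 0.929530.

ρ_SOR = 0.929530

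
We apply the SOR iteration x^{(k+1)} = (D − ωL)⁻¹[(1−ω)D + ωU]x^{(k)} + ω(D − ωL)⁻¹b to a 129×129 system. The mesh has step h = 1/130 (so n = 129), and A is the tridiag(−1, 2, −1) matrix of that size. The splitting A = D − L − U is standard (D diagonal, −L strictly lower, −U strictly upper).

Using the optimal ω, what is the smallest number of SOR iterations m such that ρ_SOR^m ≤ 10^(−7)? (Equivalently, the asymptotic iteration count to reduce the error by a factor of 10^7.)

n=129: λ(B_J) = 1 − λ(A)/2 = cos(kπ/130); k=1 gives ρ_J = 0.9997080.
√(1 − cos²(π/130)) = sin(π/130) ≈ 0.0241637.
Then 2/(1+√(1−ρ_J²)) = 2/(1+0.0241637); ω* = 2/1.0241637 = 1.9528128.
At ω = 1.9528128 every |λ(B_ω)| = ω−1, so ρ_SOR = 0.9528128.
ρ_SOR^m ≤ 10^(−7) ⇔ m ≥ 7·ln10/(−ln 0.9528128) = 16.1181/0.0483368 = 333.454; m = ⌈333.454⌉ = 334.

m = 334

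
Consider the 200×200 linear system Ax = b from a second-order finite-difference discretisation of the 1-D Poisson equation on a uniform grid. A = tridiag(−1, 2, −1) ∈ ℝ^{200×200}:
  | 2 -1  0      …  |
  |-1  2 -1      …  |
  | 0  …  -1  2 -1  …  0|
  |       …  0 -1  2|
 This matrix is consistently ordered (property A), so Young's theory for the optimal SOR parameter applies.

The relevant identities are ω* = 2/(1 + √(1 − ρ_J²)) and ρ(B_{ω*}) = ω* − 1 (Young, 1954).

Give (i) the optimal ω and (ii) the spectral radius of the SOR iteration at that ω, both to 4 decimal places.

ω* = 1.9692, ρ_SOR = 0.9692

B_J for the 200×200 system has eigenvalues cos(kπ/201); ρ_J = cos(π/201) = 0.9999.
1 − cos²(π/201) = sin²(π/201) ⇒ √(1−ρ_J²) = sin(π/201) = 0.01563.
Then 2/(1+√(1−ρ_J²)) = 2/(1+0.01563); ω* = 2/1.01563 = 1.9692.
and ρ(B_{ω*}) = 1.9692 − 1 = 0.9692.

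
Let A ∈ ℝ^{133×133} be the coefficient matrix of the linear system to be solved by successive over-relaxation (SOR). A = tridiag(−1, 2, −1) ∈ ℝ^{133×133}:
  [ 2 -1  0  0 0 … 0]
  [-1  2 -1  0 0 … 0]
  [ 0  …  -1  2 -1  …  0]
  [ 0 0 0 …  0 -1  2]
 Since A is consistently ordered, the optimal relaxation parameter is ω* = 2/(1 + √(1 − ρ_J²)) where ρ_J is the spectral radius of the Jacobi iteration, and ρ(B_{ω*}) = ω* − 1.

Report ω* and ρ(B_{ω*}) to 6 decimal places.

ω* = 1.954189, ρ_SOR = 0.954189

ρ_J = max_k |cos(kπ/134)| = cos(π/134) = 0.999725
root = sin(π/134) = 0.0234426  (since 1−cos² = sin²).
ω* = 2/(1+0.0234426) = 1.954189
[ρ_SOR] ω* − 1 = 0.954189.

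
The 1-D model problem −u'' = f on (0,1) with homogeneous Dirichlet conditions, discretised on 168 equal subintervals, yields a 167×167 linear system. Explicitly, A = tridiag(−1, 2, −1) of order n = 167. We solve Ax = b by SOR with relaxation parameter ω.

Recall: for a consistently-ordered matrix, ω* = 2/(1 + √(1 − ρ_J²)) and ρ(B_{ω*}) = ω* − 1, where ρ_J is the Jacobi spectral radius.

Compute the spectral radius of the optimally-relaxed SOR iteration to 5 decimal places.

ρ_J = max_k |cos(kπ/168)| = cos(π/168) = 0.99983
√(1−ρ_J²) simplifies to sin(π/168) = 0.018699.
So ω* = 2/1.018699 = 1.96329 (Young).
ρ(B_{ω*}) = ω*−1 = 0.96329

ρ_SOR = 0.96329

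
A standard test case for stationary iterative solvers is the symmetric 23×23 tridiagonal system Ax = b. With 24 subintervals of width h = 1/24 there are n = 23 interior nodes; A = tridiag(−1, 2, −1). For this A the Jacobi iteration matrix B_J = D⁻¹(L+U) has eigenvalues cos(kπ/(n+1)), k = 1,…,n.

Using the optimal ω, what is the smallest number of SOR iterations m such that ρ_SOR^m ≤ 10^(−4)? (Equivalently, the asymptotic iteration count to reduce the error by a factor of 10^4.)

m = 36

With n=23, ρ(Jacobi) = cos(π/24) = 0.9914449.
√(1 − cos²(π/24)) = sin(π/24) ≈ 0.1305262.
[ω*] 2 ÷ (1 + 0.1305262) = 2 ÷ 1.1305262 = 1.7690877.
and ρ(B_{ω*}) = 1.7690877 − 1 = 0.7690877.
For 4 digits: m = 4·ln10 / (−ln 0.7690877) = 9.21034/0.26255 = 35.080; round up → m = 36.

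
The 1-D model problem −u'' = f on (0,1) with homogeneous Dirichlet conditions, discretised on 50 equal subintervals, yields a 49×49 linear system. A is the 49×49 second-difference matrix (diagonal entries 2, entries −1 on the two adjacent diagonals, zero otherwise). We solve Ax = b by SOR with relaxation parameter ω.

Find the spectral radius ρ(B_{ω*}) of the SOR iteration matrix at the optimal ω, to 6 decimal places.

[ρ_J] n=49: ρ(B_J) = cos(π/(n+1)) = cos(π/50) = 0.998027.
root = sin(π/50) = 0.0627905  (since 1−cos² = sin²).
So ω* = 2/1.0627905 = 1.881838 (Young).
At ω = 1.881838 every |λ(B_ω)| = ω−1, so ρ_SOR = 0.881838.

ρ_SOR = 0.881838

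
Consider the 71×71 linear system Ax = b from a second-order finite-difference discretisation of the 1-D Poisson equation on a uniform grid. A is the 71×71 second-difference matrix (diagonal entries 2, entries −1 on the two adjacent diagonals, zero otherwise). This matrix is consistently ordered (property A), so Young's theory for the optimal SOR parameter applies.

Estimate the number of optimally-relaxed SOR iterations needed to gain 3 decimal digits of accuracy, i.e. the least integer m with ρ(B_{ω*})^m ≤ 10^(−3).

m = 80

[ρ_J] n=71: ρ(B_J) = cos(π/(n+1)) = cos(π/72) = 0.9990482.
√(1−ρ_J²) = |sin(π/72)| = 0.0436194
So ω* = 2/1.0436194 = 1.9164075 (Young).
Hence ρ(B_{ω*}) = 1.9164075 − 1 = 0.9164075.
ρ_SOR^m ≤ 10^(−3) ⇔ m ≥ 3·ln10/(−ln 0.9164075) = 6.90776/0.0872941 = 79.132; m = ⌈79.132⌉ = 80.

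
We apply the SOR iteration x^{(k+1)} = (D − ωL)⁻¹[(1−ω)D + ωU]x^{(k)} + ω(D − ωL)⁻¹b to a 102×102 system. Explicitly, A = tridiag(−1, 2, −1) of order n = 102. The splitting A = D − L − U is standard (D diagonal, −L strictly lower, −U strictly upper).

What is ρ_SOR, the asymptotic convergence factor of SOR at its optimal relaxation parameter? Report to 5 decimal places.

ρ_SOR = 0.94081

B_J for the 102×102 system has eigenvalues cos(kπ/103); ρ_J = cos(π/103) = 0.99953.
1 − cos²(π/103) = sin²(π/103) ⇒ √(1−ρ_J²) = sin(π/103) = 0.030496.
Young: ω* = 2/(1+√(1−ρ_J²)) = 2/(1+0.030496) = 2/1.030496 = 1.94081.
and ρ(B_{ω*}) = 1.94081 − 1 = 0.94081.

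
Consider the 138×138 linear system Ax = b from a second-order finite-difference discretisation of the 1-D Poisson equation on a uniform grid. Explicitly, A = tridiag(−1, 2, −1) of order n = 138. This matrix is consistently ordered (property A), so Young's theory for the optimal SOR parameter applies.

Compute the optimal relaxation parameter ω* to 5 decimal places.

[ρ_J] n=138: ρ(B_J) = cos(π/(n+1)) = cos(π/139) = 0.99974.
√(1−ρ_J²) = |sin(π/139)| = 0.022599
ω* = 2 / (1 + 0.022599) = 2 / 1.022599 ≈ 1.95580.
ρ(B_{ω*}) = ω*−1 = 0.95580

ω* = 1.95580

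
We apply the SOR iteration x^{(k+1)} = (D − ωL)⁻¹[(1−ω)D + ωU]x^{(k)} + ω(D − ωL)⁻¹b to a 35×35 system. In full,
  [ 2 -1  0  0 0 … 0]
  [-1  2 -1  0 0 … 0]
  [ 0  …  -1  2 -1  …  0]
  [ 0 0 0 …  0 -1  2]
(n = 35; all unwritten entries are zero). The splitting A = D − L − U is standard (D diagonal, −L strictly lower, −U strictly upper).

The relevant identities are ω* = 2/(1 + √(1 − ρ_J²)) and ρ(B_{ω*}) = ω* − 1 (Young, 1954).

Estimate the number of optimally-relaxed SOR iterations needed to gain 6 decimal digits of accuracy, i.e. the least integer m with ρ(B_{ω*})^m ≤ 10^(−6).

½·tridiag(1,0,1) at n=35: λ_k = cos(kπ/36); max |λ| at k=1 ⇒ ρ_J = cos(π/36) ≈ 0.9961947.
1 − cos²(π/36) = sin²(π/36) ⇒ √(1−ρ_J²) = sin(π/36) = 0.0871557.
So ω* = 2/1.0871557 = 1.8396629 (Young).
[ρ_SOR] ω* − 1 = 0.8396629.
ρ_SOR^m ≤ 10^(−6) ⇔ m ≥ 6·ln10/(−ln 0.8396629) = 13.8155/0.174755 = 79.056; m = ⌈79.056⌉ = 80.

m = 80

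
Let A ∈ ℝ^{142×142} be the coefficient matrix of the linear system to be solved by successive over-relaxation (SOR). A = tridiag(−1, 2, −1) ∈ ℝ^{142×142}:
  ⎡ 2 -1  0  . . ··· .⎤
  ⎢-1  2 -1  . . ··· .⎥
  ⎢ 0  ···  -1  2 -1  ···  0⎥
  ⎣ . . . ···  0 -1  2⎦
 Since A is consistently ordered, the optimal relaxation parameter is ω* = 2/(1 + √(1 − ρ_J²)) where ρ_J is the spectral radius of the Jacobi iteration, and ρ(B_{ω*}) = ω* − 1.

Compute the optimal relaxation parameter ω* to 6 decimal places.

ω* = 1.957010

B_J for the 142×142 system has eigenvalues cos(kπ/143); ρ_J = cos(π/143) = 0.999759.
√(1 − cos²(π/143)) = sin(π/143) ≈ 0.0219674.
Young: ω* = 2/(1+√(1−ρ_J²)) = 2/(1+0.0219674) = 2/1.0219674 = 1.957010.
ρ_SOR = ω* − 1 ≈ 0.957010.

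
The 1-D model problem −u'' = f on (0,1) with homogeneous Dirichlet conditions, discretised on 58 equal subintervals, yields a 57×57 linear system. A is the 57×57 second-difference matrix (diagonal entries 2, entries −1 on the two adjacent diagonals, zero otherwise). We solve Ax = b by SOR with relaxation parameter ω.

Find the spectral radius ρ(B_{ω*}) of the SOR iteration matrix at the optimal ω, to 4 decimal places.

ρ_SOR = 0.8973

n=57: λ(B_J) = 1 − λ(A)/2 = cos(kπ/58); k=1 gives ρ_J = 0.9985.
√(1 − cos²(π/58)) = sin(π/58) ≈ 0.05414.
[ω*] 2 ÷ (1 + 0.05414) = 2 ÷ 1.05414 = 1.8973.
ρ(B_{ω*}) = ω*−1 = 0.8973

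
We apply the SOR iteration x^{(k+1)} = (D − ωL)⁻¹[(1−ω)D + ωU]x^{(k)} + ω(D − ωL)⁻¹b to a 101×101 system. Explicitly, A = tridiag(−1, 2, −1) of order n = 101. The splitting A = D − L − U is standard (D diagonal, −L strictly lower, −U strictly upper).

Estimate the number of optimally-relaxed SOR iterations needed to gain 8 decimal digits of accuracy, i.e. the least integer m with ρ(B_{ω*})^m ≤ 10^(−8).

ρ_J = max_k |cos(kπ/102)| = cos(π/102) = 0.9995257
root = sin(π/102) = 0.0307951  (since 1−cos² = sin²).
Young: ω* = 2/(1+√(1−ρ_J²)) = 2/(1+0.0307951) = 2/1.0307951 = 1.9402498.
[ρ_SOR] ω* − 1 = 0.9402498.
Need (0.9402498)^m ≤ 10^(−8): m ≥ 8·ln10/|ln 0.9402498| = 18.4207/0.0616097 = 298.990 ⇒ m = 299.

m = 299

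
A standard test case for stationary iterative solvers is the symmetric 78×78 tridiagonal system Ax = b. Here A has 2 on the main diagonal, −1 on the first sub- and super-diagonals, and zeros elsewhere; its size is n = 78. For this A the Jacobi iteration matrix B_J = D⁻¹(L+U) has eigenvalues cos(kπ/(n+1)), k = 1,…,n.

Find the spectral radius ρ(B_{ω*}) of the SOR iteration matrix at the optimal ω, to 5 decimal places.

With n=78, ρ(Jacobi) = cos(π/79) = 0.99921.
√(1−ρ_J²) simplifies to sin(π/79) = 0.039757.
ω* = 2 / (1 + 0.039757) = 2 / 1.039757 ≈ 1.92353.
[ρ_SOR] ω* − 1 = 0.92353.

ρ_SOR = 0.92353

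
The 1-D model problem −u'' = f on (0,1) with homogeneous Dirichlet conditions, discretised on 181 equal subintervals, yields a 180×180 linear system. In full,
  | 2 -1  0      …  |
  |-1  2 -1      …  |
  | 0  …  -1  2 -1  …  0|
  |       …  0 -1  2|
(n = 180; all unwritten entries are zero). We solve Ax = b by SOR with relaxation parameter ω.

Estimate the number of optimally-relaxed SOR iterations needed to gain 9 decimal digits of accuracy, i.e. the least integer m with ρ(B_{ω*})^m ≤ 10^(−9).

m = 597

[ρ_J] n=180: ρ(B_J) = cos(π/(n+1)) = cos(π/181) = 0.9998494.
root = sin(π/181) = 0.0173560  (since 1−cos² = sin²).
ω* = 2/(1 + 0.0173560) = 2/1.0173560 = 1.9658802.
ρ_SOR = ω* − 1 ≈ 0.9658802.
ρ_SOR^m ≤ 10^(−9) ⇔ m ≥ 9·ln10/(−ln 0.9658802) = 20.7233/0.0347155 = 596.947; m = ⌈596.947⌉ = 597.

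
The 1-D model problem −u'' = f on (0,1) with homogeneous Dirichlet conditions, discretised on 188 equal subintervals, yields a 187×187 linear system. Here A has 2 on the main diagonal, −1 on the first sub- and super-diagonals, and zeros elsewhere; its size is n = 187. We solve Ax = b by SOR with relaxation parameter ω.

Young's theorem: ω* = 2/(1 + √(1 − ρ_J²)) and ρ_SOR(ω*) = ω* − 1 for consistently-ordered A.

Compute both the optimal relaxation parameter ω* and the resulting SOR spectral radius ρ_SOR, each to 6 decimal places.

B_J for the 187×187 system has eigenvalues cos(kπ/188); ρ_J = cos(π/188) = 0.999860.
root = sin(π/188) = 0.0167098  (since 1−cos² = sin²).
ω* = 2 / (1 + 0.0167098) = 2 / 1.0167098 ≈ 1.967130.
ρ(B_{ω*}) = ω*−1 = 0.967130

ω* = 1.967130, ρ_SOR = 0.967130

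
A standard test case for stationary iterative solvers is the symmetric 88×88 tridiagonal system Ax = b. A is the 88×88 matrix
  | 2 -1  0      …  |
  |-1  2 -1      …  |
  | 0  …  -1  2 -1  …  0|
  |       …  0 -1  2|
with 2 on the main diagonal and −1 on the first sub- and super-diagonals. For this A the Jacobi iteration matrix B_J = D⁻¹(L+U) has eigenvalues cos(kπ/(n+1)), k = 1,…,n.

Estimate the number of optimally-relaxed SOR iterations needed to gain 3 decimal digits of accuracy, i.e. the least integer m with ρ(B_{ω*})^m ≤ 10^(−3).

spectrum of D⁻¹(L+U) = {cos(kπ/89) : 1≤k≤88}; ρ_J = cos(π/89) = 0.9993771.
√(1−ρ_J²) simplifies to sin(π/89) = 0.0352915.
ω* = 2/(1 + 0.0352915) = 2/1.0352915 = 1.9318231.
[ρ_SOR] ω* − 1 = 0.9318231.
For 3 digits: m = 3·ln10 / (−ln 0.9318231) = 6.90776/0.0706123 = 97.827; round up → m = 98.

m = 98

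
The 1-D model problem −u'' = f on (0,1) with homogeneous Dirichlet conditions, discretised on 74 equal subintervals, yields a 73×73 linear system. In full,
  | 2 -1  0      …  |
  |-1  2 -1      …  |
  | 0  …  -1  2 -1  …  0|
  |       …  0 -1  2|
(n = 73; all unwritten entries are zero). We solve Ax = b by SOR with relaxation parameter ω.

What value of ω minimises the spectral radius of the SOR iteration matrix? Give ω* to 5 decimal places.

ω* = 1.91857

n=73: λ(B_J) = 1 − λ(A)/2 = cos(kπ/74); k=1 gives ρ_J = 0.99910.
√(1−ρ_J²) simplifies to sin(π/74) = 0.042441.
ω* = 2/(1 + 0.042441) = 2/1.042441 = 1.91857.
ρ_SOR = ω* − 1 ≈ 0.91857.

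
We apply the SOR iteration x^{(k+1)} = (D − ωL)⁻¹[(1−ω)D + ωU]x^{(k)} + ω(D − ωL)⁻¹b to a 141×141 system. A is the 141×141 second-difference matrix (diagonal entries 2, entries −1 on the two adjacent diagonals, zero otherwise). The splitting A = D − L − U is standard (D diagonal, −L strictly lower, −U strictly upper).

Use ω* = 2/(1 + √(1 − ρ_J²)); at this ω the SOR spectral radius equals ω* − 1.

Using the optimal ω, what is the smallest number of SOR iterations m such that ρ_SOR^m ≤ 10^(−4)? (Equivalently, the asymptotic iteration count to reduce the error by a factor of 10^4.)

[ρ_J] n=141: ρ(B_J) = cos(π/(n+1)) = cos(π/142) = 0.9997553.
√(1−ρ_J²) = |sin(π/142)| = 0.0221221
ω* = 2 / (1 + 0.0221221) = 2 / 1.0221221 ≈ 1.9567134.
and ρ(B_{ω*}) = 1.9567134 − 1 = 0.9567134.
Need (0.9567134)^m ≤ 10^(−4): m ≥ 4·ln10/|ln 0.9567134| = 9.21034/0.0442514 = 208.137 ⇒ m = 209.

m = 209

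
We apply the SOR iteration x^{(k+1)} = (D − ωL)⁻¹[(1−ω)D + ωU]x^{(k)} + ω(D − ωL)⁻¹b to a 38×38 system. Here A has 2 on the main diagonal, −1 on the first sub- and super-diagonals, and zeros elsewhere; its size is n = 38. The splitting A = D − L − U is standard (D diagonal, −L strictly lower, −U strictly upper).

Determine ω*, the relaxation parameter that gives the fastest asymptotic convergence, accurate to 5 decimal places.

½·tridiag(1,0,1) at n=38: λ_k = cos(kπ/39); max |λ| at k=1 ⇒ ρ_J = cos(π/39) ≈ 0.99676.
root = sin(π/39) = 0.080467  (since 1−cos² = sin²).
ω* = 2 / (1 + 0.080467) = 2 / 1.080467 ≈ 1.85105.
Hence ρ(B_{ω*}) = 1.85105 − 1 = 0.85105.

ω* = 1.85105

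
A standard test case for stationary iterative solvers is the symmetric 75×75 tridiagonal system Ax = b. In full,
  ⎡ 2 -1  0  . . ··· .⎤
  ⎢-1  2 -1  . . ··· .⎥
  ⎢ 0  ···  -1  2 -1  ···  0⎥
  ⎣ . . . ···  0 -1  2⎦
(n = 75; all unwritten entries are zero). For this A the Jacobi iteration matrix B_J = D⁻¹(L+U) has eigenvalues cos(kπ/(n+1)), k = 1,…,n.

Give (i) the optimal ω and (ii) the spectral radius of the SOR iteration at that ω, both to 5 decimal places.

n=75: λ(B_J) = 1 − λ(A)/2 = cos(kπ/76); k=1 gives ρ_J = 0.99915.
√(1−ρ_J²) = |sin(π/76)| = 0.041325
ω* = 2 / (1 + 0.041325) = 2 / 1.041325 ≈ 1.92063.
At ω = 1.92063 every |λ(B_ω)| = ω−1, so ρ_SOR = 0.92063.

ω* = 1.92063, ρ_SOR = 0.92063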